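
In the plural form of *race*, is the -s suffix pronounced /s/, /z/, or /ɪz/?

/ɪz/

The stem *race* ends in a sibilant (/s, z, ʃ, ʒ, tʃ, dʒ/).
The plural suffix surfaces as /ɪz/ after sibilants, /s/ after other voiceless consonants, and /z/ after other voiced sounds.
So the plural -s on *race* is pronounced /ɪz/.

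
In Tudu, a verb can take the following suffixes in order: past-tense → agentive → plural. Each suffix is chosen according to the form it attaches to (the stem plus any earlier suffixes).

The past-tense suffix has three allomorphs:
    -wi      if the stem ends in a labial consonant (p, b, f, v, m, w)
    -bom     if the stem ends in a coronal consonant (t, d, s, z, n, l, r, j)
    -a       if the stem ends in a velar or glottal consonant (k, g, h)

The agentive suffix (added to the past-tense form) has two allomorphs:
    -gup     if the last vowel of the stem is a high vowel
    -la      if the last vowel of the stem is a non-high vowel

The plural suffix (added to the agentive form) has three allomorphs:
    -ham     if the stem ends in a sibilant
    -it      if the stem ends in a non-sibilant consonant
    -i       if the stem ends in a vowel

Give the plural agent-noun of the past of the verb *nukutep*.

*nukutep* — final consonant /p/ (labial) → -wi → *nukutepwi*.
The past-tense form *nukutepwi*: last vowel = /i/, a high vowel → -gup → *nukutepwigup*.
The final sound of the agentive form *nukutepwigup* is /p/, which is a non-sibilant consonant, so the plural suffix is -it, giving *nukutepwigupit*.

nukutepwigupit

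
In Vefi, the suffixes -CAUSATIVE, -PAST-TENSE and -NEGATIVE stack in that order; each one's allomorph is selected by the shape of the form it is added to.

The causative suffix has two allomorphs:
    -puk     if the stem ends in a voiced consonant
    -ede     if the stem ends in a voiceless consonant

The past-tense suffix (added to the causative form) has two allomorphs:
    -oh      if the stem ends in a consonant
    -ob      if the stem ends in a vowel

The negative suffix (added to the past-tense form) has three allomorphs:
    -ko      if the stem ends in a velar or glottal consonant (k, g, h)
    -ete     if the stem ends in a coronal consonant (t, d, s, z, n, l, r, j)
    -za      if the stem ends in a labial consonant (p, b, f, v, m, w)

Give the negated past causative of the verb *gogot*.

The final consonant of *gogot* is /t/, which is voiceless, so the causative suffix is -ede, giving *gogotede*.
The causative form *gogotede* — final sound /e/ (a vowel) → -ob → *gogotedeob*.
The past-tense form *gogotedeob* — final consonant /b/ (labial) → -za → *gogotedeobza*.

gogotedeobza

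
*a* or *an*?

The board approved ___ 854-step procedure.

an

The indefinite article is chosen by the initial *sound* of the following word, not its spelling.
The number *854* is spoken "eight hundred …", beginning with /eɪt/ — a vowel sound.
So the article is *an*: The board approved an 854-step procedure.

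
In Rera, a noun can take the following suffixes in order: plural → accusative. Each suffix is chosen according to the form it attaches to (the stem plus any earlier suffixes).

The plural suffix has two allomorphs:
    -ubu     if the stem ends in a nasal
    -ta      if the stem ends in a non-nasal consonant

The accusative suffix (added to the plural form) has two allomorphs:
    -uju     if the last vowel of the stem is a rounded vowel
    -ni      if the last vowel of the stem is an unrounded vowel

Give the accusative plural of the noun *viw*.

Since the final consonant of *viw* is /w/ (non-nasal), it takes -ta, giving *viwta*.
The plural form *viwta*: last vowel = /a/, an unrounded vowel → -ni → *viwtani*.

viwtani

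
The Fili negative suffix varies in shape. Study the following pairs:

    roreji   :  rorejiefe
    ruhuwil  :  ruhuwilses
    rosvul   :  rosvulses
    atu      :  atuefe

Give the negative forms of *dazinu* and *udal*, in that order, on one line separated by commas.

dazinuefe, udalses

The alternation tracks the final sound of the stem — -ses when the stem ends in a consonant (*ruhuwil*, *rosvul*); -efe when the stem ends in a vowel (*roreji*, *atu*).
*dazinu* — final sound /u/ (a vowel) → -efe → *dazinuefe*.
Since the final sound of *udal* is /l/ (a consonant), it takes -ses, giving *udalses*.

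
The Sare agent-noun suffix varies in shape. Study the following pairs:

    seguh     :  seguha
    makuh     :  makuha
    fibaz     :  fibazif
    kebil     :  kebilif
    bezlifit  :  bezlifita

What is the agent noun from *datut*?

The suffix is conditioned by the final consonant: -a when the stem ends in a voiceless consonant (*seguh*, *makuh*, *bezlifit*); -if when the stem ends in a voiced consonant (*fibaz*, *kebil*).
The final consonant of *datut* is /t/, which is voiceless, so the suffix is -a, giving *datuta*.

datuta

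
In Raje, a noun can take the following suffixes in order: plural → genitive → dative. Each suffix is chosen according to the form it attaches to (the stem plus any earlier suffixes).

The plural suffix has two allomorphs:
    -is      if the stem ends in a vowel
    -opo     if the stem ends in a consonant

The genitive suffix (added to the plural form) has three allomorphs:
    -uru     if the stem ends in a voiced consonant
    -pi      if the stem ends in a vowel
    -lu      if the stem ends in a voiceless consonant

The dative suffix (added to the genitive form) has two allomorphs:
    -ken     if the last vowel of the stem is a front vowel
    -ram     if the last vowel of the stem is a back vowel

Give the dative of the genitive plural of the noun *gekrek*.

*gekrek* — final sound /k/ (a consonant) → -opo → *gekrekopo*.
Since the final sound of the plural form *gekrekopo* is /o/ (a vowel), it takes -pi, giving *gekrekopopi*.
The last vowel of the genitive form *gekrekopopi* is /i/, which is a front vowel, so the dative suffix is -ken, giving *gekrekopopiken*.

gekrekopopiken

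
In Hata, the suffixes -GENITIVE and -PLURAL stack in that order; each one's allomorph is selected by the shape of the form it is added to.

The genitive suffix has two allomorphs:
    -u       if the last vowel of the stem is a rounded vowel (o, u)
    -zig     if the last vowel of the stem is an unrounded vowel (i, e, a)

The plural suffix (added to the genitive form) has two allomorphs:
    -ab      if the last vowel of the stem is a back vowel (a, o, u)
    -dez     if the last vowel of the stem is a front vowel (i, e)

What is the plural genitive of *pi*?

Since the last vowel of *pi* is /i/ (an unrounded vowel), it takes -zig, giving *pizig*.
The last vowel of the genitive form *pizig* is /i/, which is a front vowel, so the plural suffix is -dez, giving *pizigdez*.

pizigdez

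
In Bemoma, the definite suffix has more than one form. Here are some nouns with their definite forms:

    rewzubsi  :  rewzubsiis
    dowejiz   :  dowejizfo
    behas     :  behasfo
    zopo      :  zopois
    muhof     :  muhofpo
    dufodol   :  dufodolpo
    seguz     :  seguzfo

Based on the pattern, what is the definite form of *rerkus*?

The suffix is conditioned by the final sound: -fo when the stem ends in a sibilant (*dowejiz*, *behas*, *seguz*); -po when the stem ends in a non-sibilant consonant (*muhof*, *dufodol*); -is when the stem ends in a vowel (*rewzubsi*, *zopo*).
*rerkus*: final sound = /s/, a sibilant → -fo → *rerkusfo*.

rerkusfo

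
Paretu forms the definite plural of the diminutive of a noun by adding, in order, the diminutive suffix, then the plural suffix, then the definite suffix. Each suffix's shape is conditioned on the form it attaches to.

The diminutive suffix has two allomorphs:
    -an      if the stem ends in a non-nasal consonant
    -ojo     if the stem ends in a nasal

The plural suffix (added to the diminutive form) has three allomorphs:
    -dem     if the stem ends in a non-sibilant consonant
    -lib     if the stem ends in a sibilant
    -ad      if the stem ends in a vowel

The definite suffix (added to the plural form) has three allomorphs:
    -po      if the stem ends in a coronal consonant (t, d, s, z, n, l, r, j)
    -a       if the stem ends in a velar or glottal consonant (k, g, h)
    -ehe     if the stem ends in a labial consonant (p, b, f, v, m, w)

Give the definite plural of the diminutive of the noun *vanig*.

*vanig*: final consonant = /g/, non-nasal → -an → *vanigan*.
The diminutive form *vanigan*: final sound = /n/, a non-sibilant consonant → -dem → *vanigandem*.
Since the final consonant of the plural form *vanigandem* is /m/ (labial), it takes -ehe, giving *vanigandemehe*.

vanigandemehe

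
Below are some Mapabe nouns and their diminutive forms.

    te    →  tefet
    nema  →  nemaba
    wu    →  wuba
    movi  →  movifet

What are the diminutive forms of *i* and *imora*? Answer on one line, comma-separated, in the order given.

The suffix is conditioned by the last vowel: -fet when the last vowel of the stem is a front vowel (*te*, *movi*); -ba when the last vowel of the stem is a back vowel (*nema*, *wu*).
Since the last vowel of *i* is /i/ (a front vowel), it takes -fet, giving *ifet*.
The last vowel of *imora* is /a/, which is a back vowel, so the suffix is -ba, giving *imoraba*.

ifet, imoraba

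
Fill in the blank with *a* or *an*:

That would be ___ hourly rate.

The indefinite article is chosen by the initial *sound* of the following word, not its spelling.
*hourly* begins with the sound /aʊ/ (silent h) — a vowel sound.
So the article is *an*: That would be an hourly rate.

an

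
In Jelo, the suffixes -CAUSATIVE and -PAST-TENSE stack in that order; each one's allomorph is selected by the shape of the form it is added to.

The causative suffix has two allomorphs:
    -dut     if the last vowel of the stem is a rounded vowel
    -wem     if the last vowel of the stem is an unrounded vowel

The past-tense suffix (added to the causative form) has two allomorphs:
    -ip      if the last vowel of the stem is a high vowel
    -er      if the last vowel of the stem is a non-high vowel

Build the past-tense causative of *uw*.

uwdutip

*uw*: last vowel = /u/, a rounded vowel → -dut → *uwdut*.
The last vowel of the causative form *uwdut* is /u/, which is a high vowel, so the past-tense suffix is -ip, giving *uwdutip*.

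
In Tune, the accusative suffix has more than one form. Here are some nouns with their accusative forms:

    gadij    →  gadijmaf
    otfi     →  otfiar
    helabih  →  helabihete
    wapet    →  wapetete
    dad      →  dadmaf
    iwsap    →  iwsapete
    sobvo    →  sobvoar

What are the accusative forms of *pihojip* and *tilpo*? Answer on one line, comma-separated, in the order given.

The alternation tracks the final sound of the stem — -ete when the stem ends in a voiceless consonant (*helabih*, *wapet*, *iwsap*); -maf when the stem ends in a voiced consonant (*gadij*, *dad*); -ar when the stem ends in a vowel (*otfi*, *sobvo*).
The final sound of *pihojip* is /p/, which is a voiceless consonant, so the suffix is -ete, giving *pihojipete*.
Since the final sound of *tilpo* is /o/ (a vowel), it takes -ar, giving *tilpoar*.

pihojipete, tilpoar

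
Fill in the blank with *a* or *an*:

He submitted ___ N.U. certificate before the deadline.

an

The indefinite article is chosen by the initial *sound* of the following word, not its spelling.
The initialism *N.U.* is read letter by letter; the first letter, N, is pronounced /ɛn/, which begins with a vowel sound.
So the article is *an*: He submitted an N.U. certificate before the deadline.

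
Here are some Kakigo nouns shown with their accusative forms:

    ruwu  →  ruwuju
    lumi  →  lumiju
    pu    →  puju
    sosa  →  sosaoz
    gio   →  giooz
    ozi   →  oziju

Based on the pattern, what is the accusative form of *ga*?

Looking at the last vowel of each stem: -ju when the last vowel of the stem is a high vowel (*ruwu*, *lumi*, *pu*, *ozi*); -oz when the last vowel of the stem is a non-high vowel (*sosa*, *gio*).
*ga* — last vowel /a/ (a non-high vowel) → -oz → *gaoz*.

gaoz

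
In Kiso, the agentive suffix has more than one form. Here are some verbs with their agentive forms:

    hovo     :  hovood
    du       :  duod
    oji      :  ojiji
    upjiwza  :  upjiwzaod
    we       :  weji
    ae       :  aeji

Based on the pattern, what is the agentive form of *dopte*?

The alternation tracks the last vowel of the stem — -ji when the last vowel of the stem is a front vowel (*oji*, *we*, *ae*); -od when the last vowel of the stem is a back vowel (*hovo*, *du*, *upjiwza*).
*dopte*: last vowel = /e/, a front vowel → -ji → *dopteji*.

dopteji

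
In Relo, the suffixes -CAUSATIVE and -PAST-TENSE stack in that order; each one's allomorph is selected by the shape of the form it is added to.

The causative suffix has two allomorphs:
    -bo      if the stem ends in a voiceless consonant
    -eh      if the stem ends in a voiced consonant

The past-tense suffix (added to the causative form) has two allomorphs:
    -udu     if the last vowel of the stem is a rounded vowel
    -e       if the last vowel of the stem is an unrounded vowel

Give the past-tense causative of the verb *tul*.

Since the final consonant of *tul* is /l/ (voiced), it takes -eh, giving *tuleh*.
The causative form *tuleh* — last vowel /e/ (an unrounded vowel) → -e → *tulehe*.

tulehe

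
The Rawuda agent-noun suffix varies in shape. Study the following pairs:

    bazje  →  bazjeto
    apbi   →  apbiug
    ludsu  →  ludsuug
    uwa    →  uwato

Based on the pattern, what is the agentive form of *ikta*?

The suffix is conditioned by the last vowel: -ug when the last vowel of the stem is a high vowel (*apbi*, *ludsu*); -to when the last vowel of the stem is a non-high vowel (*bazje*, *uwa*).
*ikta* — last vowel /a/ (a non-high vowel) → -to → *iktato*.

iktato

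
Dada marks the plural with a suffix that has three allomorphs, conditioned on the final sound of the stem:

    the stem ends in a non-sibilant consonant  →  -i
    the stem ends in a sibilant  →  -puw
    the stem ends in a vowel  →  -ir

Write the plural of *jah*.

jahi

*jah*: final sound = /h/, a non-sibilant consonant → -i → *jahi*.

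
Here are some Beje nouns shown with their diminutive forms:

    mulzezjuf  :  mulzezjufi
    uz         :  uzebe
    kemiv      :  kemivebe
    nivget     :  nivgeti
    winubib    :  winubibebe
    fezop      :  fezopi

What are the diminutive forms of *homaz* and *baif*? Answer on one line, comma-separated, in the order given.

homazebe, baifi

The suffix is conditioned by the final consonant: -i when the stem ends in a voiceless consonant (*mulzezjuf*, *nivget*, *fezop*); -ebe when the stem ends in a voiced consonant (*uz*, *kemiv*, *winubib*).
The final consonant of *homaz* is /z/, which is voiced, so the suffix is -ebe, giving *homazebe*.
*baif*: final consonant = /f/, voiceless → -i → *baifi*.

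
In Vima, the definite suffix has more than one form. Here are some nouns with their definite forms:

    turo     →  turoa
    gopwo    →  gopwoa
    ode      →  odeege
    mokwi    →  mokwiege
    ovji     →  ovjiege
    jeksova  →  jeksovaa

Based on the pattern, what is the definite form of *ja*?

jaa

The suffix is conditioned by the last vowel: -ege when the last vowel of the stem is a front vowel (*ode*, *mokwi*, *ovji*); -a when the last vowel of the stem is a back vowel (*turo*, *gopwo*, *jeksova*).
Since the last vowel of *ja* is /a/ (a back vowel), it takes -a, giving *jaa*.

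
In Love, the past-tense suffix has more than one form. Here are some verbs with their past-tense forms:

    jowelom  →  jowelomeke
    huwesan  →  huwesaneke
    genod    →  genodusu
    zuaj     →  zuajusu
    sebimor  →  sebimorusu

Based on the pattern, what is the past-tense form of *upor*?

uporusu

Looking at the final consonant of each stem: -eke when the stem ends in a nasal (*jowelom*, *huwesan*); -usu when the stem ends in a non-nasal consonant (*genod*, *zuaj*, *sebimor*).
*upor* — final consonant /r/ (non-nasal) → -usu → *uporusu*.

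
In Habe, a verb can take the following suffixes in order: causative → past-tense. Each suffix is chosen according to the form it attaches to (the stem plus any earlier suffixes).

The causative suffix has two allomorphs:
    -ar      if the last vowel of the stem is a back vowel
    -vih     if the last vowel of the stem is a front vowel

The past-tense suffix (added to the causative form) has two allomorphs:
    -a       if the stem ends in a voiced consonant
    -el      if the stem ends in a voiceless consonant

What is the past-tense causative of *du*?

duara

Since the last vowel of *du* is /u/ (a back vowel), it takes -ar, giving *duar*.
Since the final consonant of the causative form *duar* is /r/ (voiced), it takes -a, giving *duara*.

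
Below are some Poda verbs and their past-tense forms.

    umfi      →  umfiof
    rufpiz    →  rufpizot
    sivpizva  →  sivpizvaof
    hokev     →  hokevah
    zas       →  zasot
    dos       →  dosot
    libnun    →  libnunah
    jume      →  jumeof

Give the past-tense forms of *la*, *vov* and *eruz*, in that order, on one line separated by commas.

The pattern is sibilance of the final sound: -ot when the stem ends in a sibilant (*rufpiz*, *zas*, *dos*); -ah when the stem ends in a non-sibilant consonant (*hokev*, *libnun*); -of when the stem ends in a vowel (*umfi*, *sivpizva*, *jume*).
*la* — final sound /a/ (a vowel) → -of → *laof*.
*vov*: final sound = /v/, a non-sibilant consonant → -ah → *vovah*.
*eruz*: final sound = /z/, a sibilant → -ot → *eruzot*.

laof, vovah, eruzot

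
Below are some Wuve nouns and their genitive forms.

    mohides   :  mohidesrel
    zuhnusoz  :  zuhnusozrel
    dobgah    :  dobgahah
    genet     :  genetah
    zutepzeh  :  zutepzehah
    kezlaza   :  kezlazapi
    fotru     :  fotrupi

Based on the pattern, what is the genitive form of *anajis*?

anajisrel

Looking at the final sound of each stem: -rel when the stem ends in a sibilant (*mohides*, *zuhnusoz*); -ah when the stem ends in a non-sibilant consonant (*dobgah*, *genet*, *zutepzeh*); -pi when the stem ends in a vowel (*kezlaza*, *fotru*).
*anajis* — final sound /s/ (a sibilant) → -rel → *anajisrel*.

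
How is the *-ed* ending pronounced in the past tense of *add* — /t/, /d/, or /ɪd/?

/ɪd/

The stem *add* ends in /t/ or /d/.
The -ed suffix is realized as /ɪd/ after /t, d/; as /t/ after other voiceless consonants; and as /d/ after other voiced sounds.
So -ed on *add* is pronounced /ɪd/.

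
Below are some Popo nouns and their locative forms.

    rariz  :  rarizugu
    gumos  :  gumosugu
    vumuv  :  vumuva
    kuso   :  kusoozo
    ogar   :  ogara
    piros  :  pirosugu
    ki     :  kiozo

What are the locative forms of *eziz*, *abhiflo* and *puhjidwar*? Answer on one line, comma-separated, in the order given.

The suffix is conditioned by the final sound: -ugu when the stem ends in a sibilant (*rariz*, *gumos*, *piros*); -a when the stem ends in a non-sibilant consonant (*vumuv*, *ogar*); -ozo when the stem ends in a vowel (*kuso*, *ki*).
*eziz* — final sound /z/ (a sibilant) → -ugu → *ezizugu*.
The final sound of *abhiflo* is /o/, which is a vowel, so the suffix is -ozo, giving *abhifloozo*.
Since the final sound of *puhjidwar* is /r/ (a non-sibilant consonant), it takes -a, giving *puhjidwara*.

ezizugu, abhifloozo, puhjidwara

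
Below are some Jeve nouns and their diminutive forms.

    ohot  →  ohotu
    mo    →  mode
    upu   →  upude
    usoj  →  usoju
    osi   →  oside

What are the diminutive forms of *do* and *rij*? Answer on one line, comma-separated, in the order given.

The alternation tracks the final sound of the stem — -u when the stem ends in a consonant (*ohot*, *usoj*); -de when the stem ends in a vowel (*mo*, *upu*, *osi*).
Since the final sound of *do* is /o/ (a vowel), it takes -de, giving *dode*.
*rij* — final sound /j/ (a consonant) → -u → *riju*.

dode, riju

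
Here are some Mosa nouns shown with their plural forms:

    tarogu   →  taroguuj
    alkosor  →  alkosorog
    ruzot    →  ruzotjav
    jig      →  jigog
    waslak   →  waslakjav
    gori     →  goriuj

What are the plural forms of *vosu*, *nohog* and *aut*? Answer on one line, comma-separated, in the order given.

vosuuj, nohogog, autjav

The suffix is conditioned by the final sound: -jav when the stem ends in a voiceless consonant (*ruzot*, *waslak*); -og when the stem ends in a voiced consonant (*alkosor*, *jig*); -uj when the stem ends in a vowel (*tarogu*, *gori*).
*vosu*: final sound = /u/, a vowel → -uj → *vosuuj*.
*nohog* — final sound /g/ (a voiced consonant) → -og → *nohogog*.
*aut*: final sound = /t/, a voiceless consonant → -jav → *autjav*.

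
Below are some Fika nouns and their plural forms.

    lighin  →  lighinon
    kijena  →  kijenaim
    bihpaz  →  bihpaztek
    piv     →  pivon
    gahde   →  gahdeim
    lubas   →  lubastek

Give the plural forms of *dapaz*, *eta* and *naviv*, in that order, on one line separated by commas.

dapaztek, etaim, navivon

The alternation tracks the final sound of the stem — -tek when the stem ends in a sibilant (*bihpaz*, *lubas*); -on when the stem ends in a non-sibilant consonant (*lighin*, *piv*); -im when the stem ends in a vowel (*kijena*, *gahde*).
*dapaz* — final sound /z/ (a sibilant) → -tek → *dapaztek*.
The final sound of *eta* is /a/, which is a vowel, so the suffix is -im, giving *etaim*.
*naviv* — final sound /v/ (a non-sibilant consonant) → -on → *navivon*.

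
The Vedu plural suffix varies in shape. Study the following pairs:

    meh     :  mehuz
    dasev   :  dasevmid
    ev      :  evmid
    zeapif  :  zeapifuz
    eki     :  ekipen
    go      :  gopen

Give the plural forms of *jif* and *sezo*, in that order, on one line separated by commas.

The alternation tracks the final sound of the stem — -uz when the stem ends in a voiceless consonant (*meh*, *zeapif*); -mid when the stem ends in a voiced consonant (*dasev*, *ev*); -pen when the stem ends in a vowel (*eki*, *go*).
The final sound of *jif* is /f/, which is a voiceless consonant, so the suffix is -uz, giving *jifuz*.
*sezo*: final sound = /o/, a vowel → -pen → *sezopen*.

jifuz, sezopen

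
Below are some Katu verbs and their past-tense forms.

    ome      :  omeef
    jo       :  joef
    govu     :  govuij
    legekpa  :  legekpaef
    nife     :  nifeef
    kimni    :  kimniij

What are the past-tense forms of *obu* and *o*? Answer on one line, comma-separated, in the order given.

obuij, oef

The pattern is height harmony: -ij when the last vowel of the stem is a high vowel (*govu*, *kimni*); -ef when the last vowel of the stem is a non-high vowel (*ome*, *jo*, *legekpa*, *nife*).
*obu*: last vowel = /u/, a high vowel → -ij → *obuij*.
Since the last vowel of *o* is /o/ (a non-high vowel), it takes -ef, giving *oef*.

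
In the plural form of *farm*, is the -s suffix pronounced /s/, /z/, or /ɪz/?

The stem *farm* ends in a voiced non-sibilant sound.
The plural suffix surfaces as /ɪz/ after sibilants, /s/ after other voiceless consonants, and /z/ after other voiced sounds.
So the plural -s on *farm* is pronounced /z/.

/z/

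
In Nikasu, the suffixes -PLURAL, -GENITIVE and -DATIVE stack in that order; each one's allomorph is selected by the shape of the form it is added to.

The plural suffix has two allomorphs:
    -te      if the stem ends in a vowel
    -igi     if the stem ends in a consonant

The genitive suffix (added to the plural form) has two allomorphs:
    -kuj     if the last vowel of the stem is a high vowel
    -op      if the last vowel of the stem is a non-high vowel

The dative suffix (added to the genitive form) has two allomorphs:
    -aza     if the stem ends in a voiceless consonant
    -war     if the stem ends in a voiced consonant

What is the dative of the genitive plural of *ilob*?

*ilob* — final sound /b/ (a consonant) → -igi → *ilobigi*.
The last vowel of the plural form *ilobigi* is /i/, which is a high vowel, so the genitive suffix is -kuj, giving *ilobigikuj*.
The genitive form *ilobigikuj* — final consonant /j/ (voiced) → -war → *ilobigikujwar*.

ilobigikujwar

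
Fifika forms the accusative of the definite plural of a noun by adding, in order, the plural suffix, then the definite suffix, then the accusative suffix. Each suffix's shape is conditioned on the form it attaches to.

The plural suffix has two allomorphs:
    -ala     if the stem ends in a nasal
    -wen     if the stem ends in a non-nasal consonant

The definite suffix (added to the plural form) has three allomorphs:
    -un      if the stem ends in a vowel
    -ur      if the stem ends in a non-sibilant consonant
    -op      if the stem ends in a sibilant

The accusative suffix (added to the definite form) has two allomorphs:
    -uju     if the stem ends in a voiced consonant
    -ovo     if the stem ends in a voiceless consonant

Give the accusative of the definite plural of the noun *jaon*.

jaonalaunuju

*jaon*: final consonant = /n/, a nasal → -ala → *jaonala*.
The final sound of the plural form *jaonala* is /a/, which is a vowel, so the definite suffix is -un, giving *jaonalaun*.
The definite form *jaonalaun* — final consonant /n/ (voiced) → -uju → *jaonalaunuju*.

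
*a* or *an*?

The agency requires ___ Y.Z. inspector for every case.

a

The indefinite article is chosen by the initial *sound* of the following word, not its spelling.
The initialism *Y.Z.* is read letter by letter; the first letter, Y, is pronounced /waɪ/, which begins with a consonant sound.
So the article is *a*: The agency requires a Y.Z. inspector for every case.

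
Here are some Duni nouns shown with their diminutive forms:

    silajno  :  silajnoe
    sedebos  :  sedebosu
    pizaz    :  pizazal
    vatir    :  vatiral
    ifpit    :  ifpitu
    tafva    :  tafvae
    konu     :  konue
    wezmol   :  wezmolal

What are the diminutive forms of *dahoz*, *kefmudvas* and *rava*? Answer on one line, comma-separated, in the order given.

dahozal, kefmudvasu, ravae

Looking at the final sound of each stem: -u when the stem ends in a voiceless consonant (*sedebos*, *ifpit*); -al when the stem ends in a voiced consonant (*pizaz*, *vatir*, *wezmol*); -e when the stem ends in a vowel (*silajno*, *tafva*, *konu*).
*dahoz* — final sound /z/ (a voiced consonant) → -al → *dahozal*.
*kefmudvas*: final sound = /s/, a voiceless consonant → -u → *kefmudvasu*.
The final sound of *rava* is /a/, which is a vowel, so the suffix is -e, giving *ravae*.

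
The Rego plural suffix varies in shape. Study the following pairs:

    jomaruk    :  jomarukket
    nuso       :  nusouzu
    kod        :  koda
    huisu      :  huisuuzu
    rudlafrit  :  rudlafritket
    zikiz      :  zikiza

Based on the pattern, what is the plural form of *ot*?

The pattern is voicing of the final sound: -ket when the stem ends in a voiceless consonant (*jomaruk*, *rudlafrit*); -a when the stem ends in a voiced consonant (*kod*, *zikiz*); -uzu when the stem ends in a vowel (*nuso*, *huisu*).
The final sound of *ot* is /t/, which is a voiceless consonant, so the suffix is -ket, giving *otket*.

otket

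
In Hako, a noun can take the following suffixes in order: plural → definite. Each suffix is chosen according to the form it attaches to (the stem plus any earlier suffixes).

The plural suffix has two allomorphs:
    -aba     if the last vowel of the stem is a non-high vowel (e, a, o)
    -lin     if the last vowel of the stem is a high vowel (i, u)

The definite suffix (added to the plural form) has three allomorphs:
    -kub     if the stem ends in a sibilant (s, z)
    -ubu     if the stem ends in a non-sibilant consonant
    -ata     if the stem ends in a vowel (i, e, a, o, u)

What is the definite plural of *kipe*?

kipeabaata

Since the last vowel of *kipe* is /e/ (a non-high vowel), it takes -aba, giving *kipeaba*.
The final sound of the plural form *kipeaba* is /a/, which is a vowel, so the definite suffix is -ata, giving *kipeabaata*.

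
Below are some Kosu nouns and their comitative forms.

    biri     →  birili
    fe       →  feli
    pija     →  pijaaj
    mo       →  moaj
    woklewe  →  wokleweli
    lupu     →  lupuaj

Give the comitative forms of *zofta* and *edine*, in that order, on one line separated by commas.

zoftaaj, edineli

The pattern is front/back vowel harmony: -li when the last vowel of the stem is a front vowel (*biri*, *fe*, *woklewe*); -aj when the last vowel of the stem is a back vowel (*pija*, *mo*, *lupu*).
Since the last vowel of *zofta* is /a/ (a back vowel), it takes -aj, giving *zoftaaj*.
Since the last vowel of *edine* is /e/ (a front vowel), it takes -li, giving *edineli*.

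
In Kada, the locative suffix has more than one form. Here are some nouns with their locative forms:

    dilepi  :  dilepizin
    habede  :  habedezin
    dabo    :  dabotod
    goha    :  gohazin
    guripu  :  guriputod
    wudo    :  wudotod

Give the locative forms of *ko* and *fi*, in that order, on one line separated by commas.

kotod, fizin

The alternation tracks the last vowel of the stem — -tod when the last vowel of the stem is a rounded vowel (*dabo*, *guripu*, *wudo*); -zin when the last vowel of the stem is an unrounded vowel (*dilepi*, *habede*, *goha*).
*ko* — last vowel /o/ (a rounded vowel) → -tod → *kotod*.
*fi* — last vowel /i/ (an unrounded vowel) → -zin → *fizin*.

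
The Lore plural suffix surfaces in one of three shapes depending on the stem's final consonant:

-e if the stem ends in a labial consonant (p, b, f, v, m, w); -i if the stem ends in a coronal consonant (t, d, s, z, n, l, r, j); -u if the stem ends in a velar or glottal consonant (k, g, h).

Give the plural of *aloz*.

The final consonant of *aloz* is /z/, which is coronal, so the suffix is -i, giving *alozi*.

alozi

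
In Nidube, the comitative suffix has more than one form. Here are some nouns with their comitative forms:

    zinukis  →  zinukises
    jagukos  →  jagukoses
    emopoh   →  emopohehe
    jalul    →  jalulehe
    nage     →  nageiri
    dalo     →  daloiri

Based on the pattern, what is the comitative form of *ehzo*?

ehzoiri

The pattern is sibilance of the final sound: -es when the stem ends in a sibilant (*zinukis*, *jagukos*); -ehe when the stem ends in a non-sibilant consonant (*emopoh*, *jalul*); -iri when the stem ends in a vowel (*nage*, *dalo*).
Since the final sound of *ehzo* is /o/ (a vowel), it takes -iri, giving *ehzoiri*.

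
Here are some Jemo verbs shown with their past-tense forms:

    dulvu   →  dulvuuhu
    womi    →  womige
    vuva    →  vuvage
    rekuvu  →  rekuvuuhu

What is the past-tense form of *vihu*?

Looking at the last vowel of each stem: -uhu when the last vowel of the stem is a rounded vowel (*dulvu*, *rekuvu*); -ge when the last vowel of the stem is an unrounded vowel (*womi*, *vuva*).
The last vowel of *vihu* is /u/, which is a rounded vowel, so the suffix is -uhu, giving *vihuuhu*.

vihuuhu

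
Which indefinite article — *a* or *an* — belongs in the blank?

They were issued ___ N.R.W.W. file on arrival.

The indefinite article is chosen by the initial *sound* of the following word, not its spelling.
The initialism *N.R.W.W.* is read letter by letter; the first letter, N, is pronounced /ɛn/, which begins with a vowel sound.
So the article is *an*: They were issued an N.R.W.W. file on arrival.

an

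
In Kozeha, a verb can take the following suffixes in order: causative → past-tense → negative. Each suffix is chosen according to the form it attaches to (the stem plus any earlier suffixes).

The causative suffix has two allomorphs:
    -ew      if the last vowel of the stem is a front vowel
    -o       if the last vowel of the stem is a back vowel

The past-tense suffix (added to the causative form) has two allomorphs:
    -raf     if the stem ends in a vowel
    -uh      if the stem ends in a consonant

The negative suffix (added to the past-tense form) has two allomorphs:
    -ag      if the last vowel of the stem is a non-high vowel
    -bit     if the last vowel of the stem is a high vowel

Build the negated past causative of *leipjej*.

leipjejewuhbit

*leipjej* — last vowel /e/ (a front vowel) → -ew → *leipjejew*.
The final sound of the causative form *leipjejew* is /w/, which is a consonant, so the past-tense suffix is -uh, giving *leipjejewuh*.
The last vowel of the past-tense form *leipjejewuh* is /u/, which is a high vowel, so the negative suffix is -bit, giving *leipjejewuhbit*.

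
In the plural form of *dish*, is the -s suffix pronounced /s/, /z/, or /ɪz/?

/ɪz/

The stem *dish* ends in a sibilant (/s, z, ʃ, ʒ, tʃ, dʒ/).
The plural suffix surfaces as /ɪz/ after sibilants, /s/ after other voiceless consonants, and /z/ after other voiced sounds.
So the plural -s on *dish* is pronounced /ɪz/.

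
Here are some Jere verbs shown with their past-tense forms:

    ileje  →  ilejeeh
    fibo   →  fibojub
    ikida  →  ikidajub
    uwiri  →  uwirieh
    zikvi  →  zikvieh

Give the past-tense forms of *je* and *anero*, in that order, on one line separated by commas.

The pattern is front/back vowel harmony: -eh when the last vowel of the stem is a front vowel (*ileje*, *uwiri*, *zikvi*); -jub when the last vowel of the stem is a back vowel (*fibo*, *ikida*).
*je*: last vowel = /e/, a front vowel → -eh → *jeeh*.
*anero* — last vowel /o/ (a back vowel) → -jub → *anerojub*.

jeeh, anerojub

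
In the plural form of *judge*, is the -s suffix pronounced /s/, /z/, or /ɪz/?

The stem *judge* ends in a sibilant (/s, z, ʃ, ʒ, tʃ, dʒ/).
The plural suffix surfaces as /ɪz/ after sibilants, /s/ after other voiceless consonants, and /z/ after other voiced sounds.
So the plural -s on *judge* is pronounced /ɪz/.

/ɪz/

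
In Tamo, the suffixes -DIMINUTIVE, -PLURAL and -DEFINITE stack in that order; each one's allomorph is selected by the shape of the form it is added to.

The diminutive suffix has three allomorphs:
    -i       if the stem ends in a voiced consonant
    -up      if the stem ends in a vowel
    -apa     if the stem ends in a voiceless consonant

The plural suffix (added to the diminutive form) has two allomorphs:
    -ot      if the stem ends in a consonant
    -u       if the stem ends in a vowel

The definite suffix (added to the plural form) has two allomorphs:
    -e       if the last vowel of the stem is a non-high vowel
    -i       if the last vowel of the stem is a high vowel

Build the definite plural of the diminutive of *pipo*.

pipoupote

The final sound of *pipo* is /o/, which is a vowel, so the diminutive suffix is -up, giving *pipoup*.
The diminutive form *pipoup*: final sound = /p/, a consonant → -ot → *pipoupot*.
The plural form *pipoupot*: last vowel = /o/, a non-high vowel → -e → *pipoupote*.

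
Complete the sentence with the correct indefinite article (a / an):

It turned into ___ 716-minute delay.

The indefinite article is chosen by the initial *sound* of the following word, not its spelling.
The number *716* is spoken "seven hundred …", beginning with /ˈsɛvən/ — a consonant sound.
So the article is *a*: It turned into a 716-minute delay.

a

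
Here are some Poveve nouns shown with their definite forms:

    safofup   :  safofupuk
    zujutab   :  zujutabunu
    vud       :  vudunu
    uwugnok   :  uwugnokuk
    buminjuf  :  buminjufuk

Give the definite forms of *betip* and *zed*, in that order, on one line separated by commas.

The alternation tracks the final consonant of the stem — -uk when the stem ends in a voiceless consonant (*safofup*, *uwugnok*, *buminjuf*); -unu when the stem ends in a voiced consonant (*zujutab*, *vud*).
*betip*: final consonant = /p/, voiceless → -uk → *betipuk*.
*zed*: final consonant = /d/, voiced → -unu → *zedunu*.

betipuk, zedunu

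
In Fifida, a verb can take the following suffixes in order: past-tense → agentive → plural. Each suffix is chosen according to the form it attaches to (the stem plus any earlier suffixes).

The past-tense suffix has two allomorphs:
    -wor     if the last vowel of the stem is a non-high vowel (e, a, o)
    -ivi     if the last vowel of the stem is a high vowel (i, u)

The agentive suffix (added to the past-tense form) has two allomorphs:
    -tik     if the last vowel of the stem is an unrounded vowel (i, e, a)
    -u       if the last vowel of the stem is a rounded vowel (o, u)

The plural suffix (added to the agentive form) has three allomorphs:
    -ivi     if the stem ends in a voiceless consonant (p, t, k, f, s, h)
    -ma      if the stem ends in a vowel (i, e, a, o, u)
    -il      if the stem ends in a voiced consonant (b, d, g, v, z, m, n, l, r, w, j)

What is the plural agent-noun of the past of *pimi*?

pimiivitikivi

*pimi* — last vowel /i/ (a high vowel) → -ivi → *pimiivi*.
The past-tense form *pimiivi* — last vowel /i/ (an unrounded vowel) → -tik → *pimiivitik*.
The agentive form *pimiivitik*: final sound = /k/, a voiceless consonant → -ivi → *pimiivitikivi*.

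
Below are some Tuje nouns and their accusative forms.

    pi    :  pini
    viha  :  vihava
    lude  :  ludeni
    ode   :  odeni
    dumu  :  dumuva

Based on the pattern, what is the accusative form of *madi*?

madini

The suffix is conditioned by the last vowel: -ni when the last vowel of the stem is a front vowel (*pi*, *lude*, *ode*); -va when the last vowel of the stem is a back vowel (*viha*, *dumu*).
*madi*: last vowel = /i/, a front vowel → -ni → *madini*.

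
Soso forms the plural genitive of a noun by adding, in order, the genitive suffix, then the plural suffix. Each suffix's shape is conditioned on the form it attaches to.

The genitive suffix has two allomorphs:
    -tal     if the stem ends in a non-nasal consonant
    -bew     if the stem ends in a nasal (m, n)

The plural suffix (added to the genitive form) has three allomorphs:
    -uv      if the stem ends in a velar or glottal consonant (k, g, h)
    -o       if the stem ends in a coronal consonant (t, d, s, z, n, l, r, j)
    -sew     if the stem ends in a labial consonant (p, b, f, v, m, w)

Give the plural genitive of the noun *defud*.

defudtalo

*defud* — final consonant /d/ (non-nasal) → -tal → *defudtal*.
The final consonant of the genitive form *defudtal* is /l/, which is coronal, so the plural suffix is -o, giving *defudtalo*.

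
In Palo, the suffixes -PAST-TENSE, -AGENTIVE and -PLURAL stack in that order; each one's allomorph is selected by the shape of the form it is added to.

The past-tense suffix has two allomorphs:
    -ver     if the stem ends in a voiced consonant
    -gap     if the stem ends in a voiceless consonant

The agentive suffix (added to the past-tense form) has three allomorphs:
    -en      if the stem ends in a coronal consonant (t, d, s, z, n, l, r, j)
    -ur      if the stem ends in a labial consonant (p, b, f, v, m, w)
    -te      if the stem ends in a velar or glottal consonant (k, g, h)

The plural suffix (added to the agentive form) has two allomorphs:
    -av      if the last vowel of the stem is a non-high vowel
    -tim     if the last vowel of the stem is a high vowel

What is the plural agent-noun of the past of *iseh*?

isehgapurtim

*iseh*: final consonant = /h/, voiceless → -gap → *isehgap*.
The final consonant of the past-tense form *isehgap* is /p/, which is labial, so the agentive suffix is -ur, giving *isehgapur*.
Since the last vowel of the agentive form *isehgapur* is /u/ (a high vowel), it takes -tim, giving *isehgapurtim*.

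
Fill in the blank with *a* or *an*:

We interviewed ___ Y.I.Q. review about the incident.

The indefinite article is chosen by the initial *sound* of the following word, not its spelling.
The initialism *Y.I.Q.* is read letter by letter; the first letter, Y, is pronounced /waɪ/, which begins with a consonant sound.
So the article is *a*: We interviewed a Y.I.Q. review about the incident.

a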